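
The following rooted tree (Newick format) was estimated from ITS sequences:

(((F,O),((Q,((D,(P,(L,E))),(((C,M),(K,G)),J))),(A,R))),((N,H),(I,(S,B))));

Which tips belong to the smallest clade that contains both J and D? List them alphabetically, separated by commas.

C, D, E, G, J, K, L, M, P

Tracing J: it sits inside (((C,M),(K,G)),J).
Tracing D: it sits inside (D,(P,(L,E))).
The smallest clade enclosing both is ((D,(P,(L,E))),(((C,M),(K,G)),J)); the answer is its 9 terminal taxa in alphabetical order.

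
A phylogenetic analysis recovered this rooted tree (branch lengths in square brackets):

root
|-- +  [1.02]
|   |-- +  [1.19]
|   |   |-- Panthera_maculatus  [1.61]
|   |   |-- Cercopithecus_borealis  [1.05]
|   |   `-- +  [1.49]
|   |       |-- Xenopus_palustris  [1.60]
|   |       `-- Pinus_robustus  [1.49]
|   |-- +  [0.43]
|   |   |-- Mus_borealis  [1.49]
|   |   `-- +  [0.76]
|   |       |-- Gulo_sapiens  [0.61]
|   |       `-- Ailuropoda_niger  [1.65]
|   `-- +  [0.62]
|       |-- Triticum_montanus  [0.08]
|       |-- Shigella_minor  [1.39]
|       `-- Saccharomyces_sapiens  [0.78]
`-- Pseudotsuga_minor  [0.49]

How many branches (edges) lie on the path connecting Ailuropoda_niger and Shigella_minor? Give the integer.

The MRCA of Ailuropoda_niger and Shigella_minor is the node subtending ((Panthera_maculatus,Cercopithecus_borealis,(Xenopus_palustris,Pinus_robustus)),(Mus_borealis,(Gulo_sapiens,Ailuropoda_niger)),(Triticum_montanus,Shigella_minor,Saccharomyces_sapiens)).
From Ailuropoda_niger up to that node: 3 branches. From Shigella_minor up to the same node: 2 branches. Total: 3 + 2 = 5.

5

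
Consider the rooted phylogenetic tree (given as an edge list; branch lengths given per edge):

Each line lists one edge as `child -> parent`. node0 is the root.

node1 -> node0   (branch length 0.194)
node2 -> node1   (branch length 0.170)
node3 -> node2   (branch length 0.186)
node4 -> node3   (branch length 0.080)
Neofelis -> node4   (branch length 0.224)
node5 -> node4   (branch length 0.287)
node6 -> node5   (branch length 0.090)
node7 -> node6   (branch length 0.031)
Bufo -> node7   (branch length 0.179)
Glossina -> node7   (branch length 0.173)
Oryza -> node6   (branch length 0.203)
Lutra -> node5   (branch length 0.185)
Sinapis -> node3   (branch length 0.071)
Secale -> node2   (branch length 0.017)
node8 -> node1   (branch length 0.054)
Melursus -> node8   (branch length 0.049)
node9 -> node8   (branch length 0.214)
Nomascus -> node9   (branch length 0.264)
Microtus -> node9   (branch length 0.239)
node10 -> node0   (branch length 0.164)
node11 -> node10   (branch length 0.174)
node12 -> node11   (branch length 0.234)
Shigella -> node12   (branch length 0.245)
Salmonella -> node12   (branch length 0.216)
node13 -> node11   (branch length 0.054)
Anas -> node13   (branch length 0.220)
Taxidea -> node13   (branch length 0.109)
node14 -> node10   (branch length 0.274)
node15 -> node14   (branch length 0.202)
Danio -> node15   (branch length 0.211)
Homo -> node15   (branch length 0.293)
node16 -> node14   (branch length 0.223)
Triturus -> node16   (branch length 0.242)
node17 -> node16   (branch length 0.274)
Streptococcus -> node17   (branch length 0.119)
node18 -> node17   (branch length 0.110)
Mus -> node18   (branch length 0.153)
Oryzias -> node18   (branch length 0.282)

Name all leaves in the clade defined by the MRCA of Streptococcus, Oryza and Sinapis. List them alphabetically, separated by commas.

Tracing Streptococcus: it sits inside (Streptococcus,(Mus,Oryzias)).
Tracing Oryza: it sits inside ((Bufo,Glossina),Oryza).
Tracing Sinapis: it sits inside ((Neofelis,(((Bufo,Glossina),Oryza),Lutra)),Sinapis).
The smallest clade enclosing all 3 is the whole tree (their MRCA is the root), so the answer is all 20 tips in alphabetical order.

Anas, Bufo, Danio, Glossina, Homo, Lutra, Melursus, Microtus, Mus, Neofelis, Nomascus, Oryza, Oryzias, Salmonella, Secale, Shigella, Sinapis, Streptococcus, Taxidea, Triturus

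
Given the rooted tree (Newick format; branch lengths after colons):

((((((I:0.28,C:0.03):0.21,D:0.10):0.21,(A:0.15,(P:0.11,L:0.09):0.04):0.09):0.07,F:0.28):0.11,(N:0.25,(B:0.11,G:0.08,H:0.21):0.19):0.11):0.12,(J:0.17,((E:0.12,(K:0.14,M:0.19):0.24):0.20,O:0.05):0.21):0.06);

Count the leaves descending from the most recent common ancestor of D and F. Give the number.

7

The MRCA of D and F is the node subtending ((((I,C),D),(A,(P,L))),F).
That clade contains 7 terminal taxa: A, C, D, F, I, L, P.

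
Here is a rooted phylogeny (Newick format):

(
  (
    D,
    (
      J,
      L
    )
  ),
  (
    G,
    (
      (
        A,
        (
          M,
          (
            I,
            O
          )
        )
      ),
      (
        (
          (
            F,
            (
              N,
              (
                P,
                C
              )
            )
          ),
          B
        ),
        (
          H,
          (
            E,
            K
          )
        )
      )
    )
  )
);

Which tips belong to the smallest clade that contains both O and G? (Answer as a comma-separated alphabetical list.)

A, B, C, E, F, G, H, I, K, M, N, O, P

Tracing O: it sits inside (I,O).
Tracing G: it sits inside (G,((A,(M,(I,O))),(((F,(N,(P,C))),B),(H,(E,K))))).
The smallest clade enclosing both is (G,((A,(M,(I,O))),(((F,(N,(P,C))),B),(H,(E,K))))); the answer is its 13 terminal taxa in alphabetical order.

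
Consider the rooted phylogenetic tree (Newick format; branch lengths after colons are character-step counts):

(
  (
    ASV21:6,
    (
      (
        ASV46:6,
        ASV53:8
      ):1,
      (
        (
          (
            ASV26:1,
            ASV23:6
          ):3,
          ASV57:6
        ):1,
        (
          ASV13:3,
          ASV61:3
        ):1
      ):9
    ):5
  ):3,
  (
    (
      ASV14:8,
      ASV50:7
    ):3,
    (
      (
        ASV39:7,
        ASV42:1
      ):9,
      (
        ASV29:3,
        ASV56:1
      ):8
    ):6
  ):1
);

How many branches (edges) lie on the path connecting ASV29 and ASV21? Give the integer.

6

The MRCA of ASV29 and ASV21 is the root of the tree.
From ASV29 up to that node: 4 branches. From ASV21 up to the same node: 2 branches. Total: 4 + 2 = 6.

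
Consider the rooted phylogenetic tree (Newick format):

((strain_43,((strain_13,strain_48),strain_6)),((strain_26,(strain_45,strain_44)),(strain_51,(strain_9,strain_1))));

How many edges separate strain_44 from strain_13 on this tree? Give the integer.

8

The MRCA of strain_44 and strain_13 is the root of the tree.
From strain_44 up to that node: 4 branches. From strain_13 up to the same node: 4 branches. Total: 4 + 4 = 8.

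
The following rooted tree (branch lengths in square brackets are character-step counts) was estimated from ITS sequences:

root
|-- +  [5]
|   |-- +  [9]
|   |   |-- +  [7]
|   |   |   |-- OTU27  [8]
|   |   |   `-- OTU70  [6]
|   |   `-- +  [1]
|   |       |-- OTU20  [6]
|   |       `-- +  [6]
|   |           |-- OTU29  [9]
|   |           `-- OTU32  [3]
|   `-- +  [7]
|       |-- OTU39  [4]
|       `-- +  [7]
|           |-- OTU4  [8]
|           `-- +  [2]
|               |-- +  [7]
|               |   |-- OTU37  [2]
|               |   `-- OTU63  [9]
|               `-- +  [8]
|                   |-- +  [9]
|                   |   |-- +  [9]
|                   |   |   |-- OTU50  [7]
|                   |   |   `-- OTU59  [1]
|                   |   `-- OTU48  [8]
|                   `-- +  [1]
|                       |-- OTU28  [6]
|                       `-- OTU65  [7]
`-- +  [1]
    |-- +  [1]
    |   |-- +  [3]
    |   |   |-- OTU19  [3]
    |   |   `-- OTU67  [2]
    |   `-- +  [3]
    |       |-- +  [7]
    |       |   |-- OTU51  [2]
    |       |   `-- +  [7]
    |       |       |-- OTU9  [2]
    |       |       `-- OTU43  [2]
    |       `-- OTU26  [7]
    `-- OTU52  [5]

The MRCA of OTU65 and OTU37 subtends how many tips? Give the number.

The MRCA of OTU65 and OTU37 is the node subtending ((OTU37,OTU63),(((OTU50,OTU59),OTU48),(OTU28,OTU65))).
That clade contains 7 terminal taxa: OTU28, OTU37, OTU48, OTU50, OTU59, OTU63, OTU65.

7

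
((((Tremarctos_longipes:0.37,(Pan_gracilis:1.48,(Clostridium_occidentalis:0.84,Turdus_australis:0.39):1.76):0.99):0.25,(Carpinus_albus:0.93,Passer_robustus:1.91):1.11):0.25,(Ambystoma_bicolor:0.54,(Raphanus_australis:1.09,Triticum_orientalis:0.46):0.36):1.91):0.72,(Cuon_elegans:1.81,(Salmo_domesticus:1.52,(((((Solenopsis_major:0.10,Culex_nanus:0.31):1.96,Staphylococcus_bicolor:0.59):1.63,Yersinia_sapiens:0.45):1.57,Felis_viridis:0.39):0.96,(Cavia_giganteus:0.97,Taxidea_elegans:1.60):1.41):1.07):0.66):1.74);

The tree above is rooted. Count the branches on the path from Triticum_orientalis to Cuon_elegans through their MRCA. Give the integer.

The MRCA of Triticum_orientalis and Cuon_elegans is the root of the tree.
From Triticum_orientalis up to that node: 4 branches. From Cuon_elegans up to the same node: 2 branches. Total: 4 + 2 = 6.

6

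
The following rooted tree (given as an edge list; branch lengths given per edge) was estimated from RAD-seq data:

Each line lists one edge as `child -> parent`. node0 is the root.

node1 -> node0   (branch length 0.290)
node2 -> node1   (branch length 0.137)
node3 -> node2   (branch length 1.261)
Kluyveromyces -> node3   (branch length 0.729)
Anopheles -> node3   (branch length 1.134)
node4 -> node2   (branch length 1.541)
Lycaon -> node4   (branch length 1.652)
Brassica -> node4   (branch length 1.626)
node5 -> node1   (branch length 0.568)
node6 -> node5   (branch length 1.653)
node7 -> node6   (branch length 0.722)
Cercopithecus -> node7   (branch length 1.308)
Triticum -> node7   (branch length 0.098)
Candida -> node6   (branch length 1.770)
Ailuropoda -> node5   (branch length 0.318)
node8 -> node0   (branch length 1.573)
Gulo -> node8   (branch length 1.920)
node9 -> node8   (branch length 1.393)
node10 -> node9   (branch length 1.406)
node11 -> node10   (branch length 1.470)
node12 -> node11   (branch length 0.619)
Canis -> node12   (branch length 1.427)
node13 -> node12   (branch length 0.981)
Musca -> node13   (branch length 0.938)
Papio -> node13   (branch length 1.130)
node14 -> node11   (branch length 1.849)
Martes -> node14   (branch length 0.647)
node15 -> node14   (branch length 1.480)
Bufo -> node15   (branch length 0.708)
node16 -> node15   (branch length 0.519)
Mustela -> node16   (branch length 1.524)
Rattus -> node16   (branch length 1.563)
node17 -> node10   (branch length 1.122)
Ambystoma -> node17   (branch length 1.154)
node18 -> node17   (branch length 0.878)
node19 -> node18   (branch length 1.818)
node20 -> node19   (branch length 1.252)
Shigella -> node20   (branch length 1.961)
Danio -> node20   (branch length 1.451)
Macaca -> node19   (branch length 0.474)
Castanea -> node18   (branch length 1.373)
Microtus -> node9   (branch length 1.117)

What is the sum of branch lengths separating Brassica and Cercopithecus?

The path runs Brassica → … → MRCA → … → Cercopithecus; the MRCA is the node subtending (((Kluyveromyces,Anopheles),(Lycaon,Brassica)),(((Cercopithecus,Triticum),Candida),Ailuropoda)).
Branch lengths along that path: 1.626 + 1.541 + 0.137 + 0.568 + 1.653 + 0.722 + 1.308 = 7.555.

7.555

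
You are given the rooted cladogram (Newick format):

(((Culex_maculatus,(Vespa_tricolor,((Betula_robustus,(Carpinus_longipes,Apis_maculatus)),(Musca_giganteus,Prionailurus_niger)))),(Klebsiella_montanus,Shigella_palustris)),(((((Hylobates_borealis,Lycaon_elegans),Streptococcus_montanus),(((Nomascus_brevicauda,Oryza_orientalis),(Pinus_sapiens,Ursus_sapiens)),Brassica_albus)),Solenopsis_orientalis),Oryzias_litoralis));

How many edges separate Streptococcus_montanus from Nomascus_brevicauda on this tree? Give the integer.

6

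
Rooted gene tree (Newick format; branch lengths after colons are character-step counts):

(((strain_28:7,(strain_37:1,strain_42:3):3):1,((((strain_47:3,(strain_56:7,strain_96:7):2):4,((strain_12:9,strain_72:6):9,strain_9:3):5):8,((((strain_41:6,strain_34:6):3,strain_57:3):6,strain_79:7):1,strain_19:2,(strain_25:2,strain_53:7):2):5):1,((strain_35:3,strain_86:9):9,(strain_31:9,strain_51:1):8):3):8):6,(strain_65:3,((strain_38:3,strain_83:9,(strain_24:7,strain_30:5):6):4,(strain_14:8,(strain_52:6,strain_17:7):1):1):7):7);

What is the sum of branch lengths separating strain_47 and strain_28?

The path runs strain_47 → … → MRCA → … → strain_28; the MRCA is the node subtending ((strain_28,(strain_37,strain_42)),((((strain_47,(strain_56,strain_96)),((strain_12,strain_72),strain_9)),((((strain_41,strain_34),strain_57),strain_79),strain_19,(strain_25,strain_53))),((strain_35,strain_86),(strain_31,strain_51)))).
Branch lengths along that path: 3 + 4 + 8 + 1 + 8 + 1 + 7 = 32.

32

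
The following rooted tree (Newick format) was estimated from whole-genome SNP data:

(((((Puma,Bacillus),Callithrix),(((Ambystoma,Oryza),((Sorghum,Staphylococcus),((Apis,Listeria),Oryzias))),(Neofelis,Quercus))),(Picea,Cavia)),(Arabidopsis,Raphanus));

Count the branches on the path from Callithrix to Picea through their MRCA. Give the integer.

5

The MRCA of Callithrix and Picea is the node subtending ((((Puma,Bacillus),Callithrix),(((Ambystoma,Oryza),((Sorghum,Staphylococcus),((Apis,Listeria),Oryzias))),(Neofelis,Quercus))),(Picea,Cavia)).
From Callithrix up to that node: 3 branches. From Picea up to the same node: 2 branches. Total: 3 + 2 = 5.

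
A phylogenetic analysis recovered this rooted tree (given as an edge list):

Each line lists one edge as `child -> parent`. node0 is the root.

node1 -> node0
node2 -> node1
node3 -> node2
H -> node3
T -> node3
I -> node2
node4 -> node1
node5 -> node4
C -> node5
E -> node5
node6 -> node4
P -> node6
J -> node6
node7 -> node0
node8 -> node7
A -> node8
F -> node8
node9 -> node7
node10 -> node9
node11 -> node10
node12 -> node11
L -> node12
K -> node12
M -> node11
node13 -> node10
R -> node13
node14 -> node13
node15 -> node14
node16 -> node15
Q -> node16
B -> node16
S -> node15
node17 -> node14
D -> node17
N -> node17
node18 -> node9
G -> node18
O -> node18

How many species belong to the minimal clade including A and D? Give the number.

The MRCA of A and D is the node subtending ((A,F),((((L,K),M),(R,(((Q,B),S),(D,N)))),(G,O))).
That clade contains 13 terminal taxa: A, B, D, F, G, K, L, M, N, O, Q, R, S.

13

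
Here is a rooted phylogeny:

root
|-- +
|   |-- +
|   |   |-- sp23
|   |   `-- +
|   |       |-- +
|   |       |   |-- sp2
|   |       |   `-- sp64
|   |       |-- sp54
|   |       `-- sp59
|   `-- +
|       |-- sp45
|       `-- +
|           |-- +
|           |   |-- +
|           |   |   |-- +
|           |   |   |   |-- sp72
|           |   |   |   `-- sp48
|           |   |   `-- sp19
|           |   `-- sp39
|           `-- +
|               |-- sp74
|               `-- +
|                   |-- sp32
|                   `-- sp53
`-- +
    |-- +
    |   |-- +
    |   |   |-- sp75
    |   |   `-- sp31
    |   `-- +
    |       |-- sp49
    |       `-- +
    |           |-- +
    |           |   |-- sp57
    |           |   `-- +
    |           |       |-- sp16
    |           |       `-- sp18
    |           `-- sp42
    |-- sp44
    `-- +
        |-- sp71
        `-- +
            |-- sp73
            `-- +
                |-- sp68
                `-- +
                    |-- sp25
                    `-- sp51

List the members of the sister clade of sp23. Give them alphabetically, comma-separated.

sp2, sp54, sp59, sp64

sp23 attaches to the tree at the node subtending (sp23,((sp2,sp64),sp54,sp59)).
The other lineage descending from that same node — the sister group — is ((sp2,sp64),sp54,sp59); its 4 tips in alphabetical order are the answer.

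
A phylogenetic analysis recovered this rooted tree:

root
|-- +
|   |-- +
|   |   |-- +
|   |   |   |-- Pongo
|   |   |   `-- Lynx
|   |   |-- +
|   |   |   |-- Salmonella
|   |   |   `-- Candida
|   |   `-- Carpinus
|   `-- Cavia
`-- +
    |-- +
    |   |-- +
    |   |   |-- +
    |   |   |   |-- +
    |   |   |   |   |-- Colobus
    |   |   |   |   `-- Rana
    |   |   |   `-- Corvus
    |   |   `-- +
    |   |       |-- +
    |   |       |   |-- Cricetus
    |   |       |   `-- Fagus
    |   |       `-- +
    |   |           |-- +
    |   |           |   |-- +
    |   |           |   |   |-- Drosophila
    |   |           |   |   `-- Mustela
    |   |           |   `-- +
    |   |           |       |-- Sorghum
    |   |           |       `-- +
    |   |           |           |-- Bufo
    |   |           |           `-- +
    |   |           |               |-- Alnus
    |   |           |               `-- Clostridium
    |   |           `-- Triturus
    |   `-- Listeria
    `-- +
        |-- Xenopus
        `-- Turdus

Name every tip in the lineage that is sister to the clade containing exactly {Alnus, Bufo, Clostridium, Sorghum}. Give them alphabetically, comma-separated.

Drosophila, Mustela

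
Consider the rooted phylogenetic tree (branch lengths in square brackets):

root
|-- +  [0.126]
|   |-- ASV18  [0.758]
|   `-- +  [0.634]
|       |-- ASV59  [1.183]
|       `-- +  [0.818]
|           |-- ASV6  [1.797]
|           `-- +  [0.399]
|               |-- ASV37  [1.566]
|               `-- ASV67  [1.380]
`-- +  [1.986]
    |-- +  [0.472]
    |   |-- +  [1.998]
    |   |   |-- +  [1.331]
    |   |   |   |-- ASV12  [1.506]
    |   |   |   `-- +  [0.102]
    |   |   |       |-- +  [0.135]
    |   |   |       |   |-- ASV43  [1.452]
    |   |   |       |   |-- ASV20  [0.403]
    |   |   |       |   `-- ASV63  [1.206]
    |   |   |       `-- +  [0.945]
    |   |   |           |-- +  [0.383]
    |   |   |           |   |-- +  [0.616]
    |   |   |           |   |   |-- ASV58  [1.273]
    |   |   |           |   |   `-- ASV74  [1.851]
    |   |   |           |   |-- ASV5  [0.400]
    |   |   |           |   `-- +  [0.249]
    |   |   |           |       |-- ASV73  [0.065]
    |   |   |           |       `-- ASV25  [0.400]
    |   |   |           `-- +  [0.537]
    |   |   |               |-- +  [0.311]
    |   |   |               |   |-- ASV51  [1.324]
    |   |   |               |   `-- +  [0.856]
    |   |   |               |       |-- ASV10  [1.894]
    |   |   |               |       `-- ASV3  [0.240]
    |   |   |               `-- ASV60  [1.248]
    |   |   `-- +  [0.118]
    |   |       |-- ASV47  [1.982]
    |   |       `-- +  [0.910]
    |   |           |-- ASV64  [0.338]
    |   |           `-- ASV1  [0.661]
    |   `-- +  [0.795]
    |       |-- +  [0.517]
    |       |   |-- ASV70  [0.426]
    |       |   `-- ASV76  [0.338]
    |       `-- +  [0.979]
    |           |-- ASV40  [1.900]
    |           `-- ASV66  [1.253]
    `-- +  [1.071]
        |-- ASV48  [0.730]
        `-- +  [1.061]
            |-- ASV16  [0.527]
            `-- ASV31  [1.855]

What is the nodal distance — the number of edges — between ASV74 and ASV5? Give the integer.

3

The MRCA of ASV74 and ASV5 is the node subtending ((ASV58,ASV74),ASV5,(ASV73,ASV25)).
From ASV74 up to that node: 2 branches. From ASV5 up to the same node: 1 branch. Total: 2 + 1 = 3.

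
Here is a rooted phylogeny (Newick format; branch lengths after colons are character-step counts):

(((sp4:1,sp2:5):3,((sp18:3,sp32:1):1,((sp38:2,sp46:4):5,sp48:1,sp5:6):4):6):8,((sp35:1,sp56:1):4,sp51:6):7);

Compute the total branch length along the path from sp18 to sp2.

18

The path runs sp18 → … → MRCA → … → sp2; the MRCA is the node subtending ((sp4,sp2),((sp18,sp32),((sp38,sp46),sp48,sp5))).
Branch lengths along that path: 3 + 1 + 6 + 3 + 5 = 18.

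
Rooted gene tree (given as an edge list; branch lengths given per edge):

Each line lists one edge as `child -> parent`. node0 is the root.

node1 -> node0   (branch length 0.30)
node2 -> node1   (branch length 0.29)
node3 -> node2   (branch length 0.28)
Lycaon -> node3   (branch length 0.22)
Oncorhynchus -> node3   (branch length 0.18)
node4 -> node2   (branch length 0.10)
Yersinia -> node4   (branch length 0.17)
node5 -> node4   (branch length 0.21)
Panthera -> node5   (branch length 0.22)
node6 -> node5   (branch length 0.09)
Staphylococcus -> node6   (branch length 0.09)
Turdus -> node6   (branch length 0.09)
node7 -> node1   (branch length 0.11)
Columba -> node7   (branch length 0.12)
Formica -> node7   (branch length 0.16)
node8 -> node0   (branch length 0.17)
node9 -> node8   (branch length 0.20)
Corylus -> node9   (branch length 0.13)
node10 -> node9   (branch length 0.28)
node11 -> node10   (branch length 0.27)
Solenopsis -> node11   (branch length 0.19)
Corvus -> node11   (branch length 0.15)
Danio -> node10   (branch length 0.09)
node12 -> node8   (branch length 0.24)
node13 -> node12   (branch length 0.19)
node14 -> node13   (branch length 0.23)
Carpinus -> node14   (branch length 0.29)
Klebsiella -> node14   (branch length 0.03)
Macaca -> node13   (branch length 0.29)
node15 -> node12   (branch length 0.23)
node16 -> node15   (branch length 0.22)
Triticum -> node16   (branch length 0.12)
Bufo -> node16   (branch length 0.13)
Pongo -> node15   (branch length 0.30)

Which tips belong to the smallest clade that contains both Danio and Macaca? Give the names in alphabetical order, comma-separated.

Bufo, Carpinus, Corvus, Corylus, Danio, Klebsiella, Macaca, Pongo, Solenopsis, Triticum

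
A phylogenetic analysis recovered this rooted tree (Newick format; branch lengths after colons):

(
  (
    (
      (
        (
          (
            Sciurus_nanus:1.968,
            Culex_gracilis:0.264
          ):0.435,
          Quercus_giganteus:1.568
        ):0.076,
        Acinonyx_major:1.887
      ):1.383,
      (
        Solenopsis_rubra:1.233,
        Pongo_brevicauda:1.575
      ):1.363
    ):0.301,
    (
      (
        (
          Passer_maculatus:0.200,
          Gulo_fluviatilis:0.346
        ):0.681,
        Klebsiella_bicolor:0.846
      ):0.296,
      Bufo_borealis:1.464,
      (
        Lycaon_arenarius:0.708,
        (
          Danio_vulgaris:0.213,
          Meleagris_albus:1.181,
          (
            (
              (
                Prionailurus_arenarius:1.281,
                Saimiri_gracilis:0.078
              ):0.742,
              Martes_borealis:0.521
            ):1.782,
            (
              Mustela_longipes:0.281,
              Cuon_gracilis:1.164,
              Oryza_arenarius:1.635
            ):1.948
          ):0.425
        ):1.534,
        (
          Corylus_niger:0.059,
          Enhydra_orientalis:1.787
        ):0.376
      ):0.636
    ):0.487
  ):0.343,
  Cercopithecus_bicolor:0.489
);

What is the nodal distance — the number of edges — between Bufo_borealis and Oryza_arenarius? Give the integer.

6

The MRCA of Bufo_borealis and Oryza_arenarius is the node subtending (((Passer_maculatus,Gulo_fluviatilis),Klebsiella_bicolor),Bufo_borealis,(Lycaon_arenarius,(Danio_vulgaris,Meleagris_albus,(((Prionailurus_arenarius,Saimiri_gracilis),Martes_borealis),(Mustela_longipes,Cuon_gracilis,Oryza_arenarius))),(Corylus_niger,Enhydra_orientalis))).
From Bufo_borealis up to that node: 1 branch. From Oryza_arenarius up to the same node: 5 branches. Total: 1 + 5 = 6.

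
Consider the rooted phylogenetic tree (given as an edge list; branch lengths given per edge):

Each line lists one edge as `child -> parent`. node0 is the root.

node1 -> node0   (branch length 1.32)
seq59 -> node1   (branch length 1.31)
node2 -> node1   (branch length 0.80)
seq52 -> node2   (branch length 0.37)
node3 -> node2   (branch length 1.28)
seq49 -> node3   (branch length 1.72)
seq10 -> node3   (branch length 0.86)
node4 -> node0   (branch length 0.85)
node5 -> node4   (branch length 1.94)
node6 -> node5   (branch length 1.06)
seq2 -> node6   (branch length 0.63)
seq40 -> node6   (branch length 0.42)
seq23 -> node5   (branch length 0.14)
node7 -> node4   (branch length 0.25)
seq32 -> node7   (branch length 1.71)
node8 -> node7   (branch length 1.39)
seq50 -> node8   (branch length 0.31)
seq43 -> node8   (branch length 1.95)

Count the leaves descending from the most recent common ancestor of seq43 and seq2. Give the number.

6

The MRCA of seq43 and seq2 is the node subtending (((seq2,seq40),seq23),(seq32,(seq50,seq43))).
That clade contains 6 terminal taxa: seq2, seq23, seq32, seq40, seq43, seq50.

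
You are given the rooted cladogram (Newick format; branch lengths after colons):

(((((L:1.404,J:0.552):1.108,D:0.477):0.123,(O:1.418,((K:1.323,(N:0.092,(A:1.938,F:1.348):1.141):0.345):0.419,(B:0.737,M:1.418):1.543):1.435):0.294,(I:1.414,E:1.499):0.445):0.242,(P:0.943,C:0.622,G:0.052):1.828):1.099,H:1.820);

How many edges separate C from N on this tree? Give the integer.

The MRCA of C and N is the node subtending ((((L,J),D),(O,((K,(N,(A,F))),(B,M))),(I,E)),(P,C,G)).
From C up to that node: 2 branches. From N up to the same node: 6 branches. Total: 2 + 6 = 8.

8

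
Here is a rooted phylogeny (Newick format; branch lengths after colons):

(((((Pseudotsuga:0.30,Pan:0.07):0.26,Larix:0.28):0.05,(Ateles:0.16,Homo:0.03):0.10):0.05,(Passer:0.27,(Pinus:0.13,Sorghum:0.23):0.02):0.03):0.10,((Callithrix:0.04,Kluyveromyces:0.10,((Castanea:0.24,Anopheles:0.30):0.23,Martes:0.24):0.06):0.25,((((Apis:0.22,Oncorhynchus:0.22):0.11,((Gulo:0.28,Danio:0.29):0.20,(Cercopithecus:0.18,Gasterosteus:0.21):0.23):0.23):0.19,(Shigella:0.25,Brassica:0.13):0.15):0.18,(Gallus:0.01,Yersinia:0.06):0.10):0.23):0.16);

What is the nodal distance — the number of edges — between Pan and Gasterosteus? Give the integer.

12

The MRCA of Pan and Gasterosteus is the root of the tree.
From Pan up to that node: 5 branches. From Gasterosteus up to the same node: 7 branches. Total: 5 + 7 = 12.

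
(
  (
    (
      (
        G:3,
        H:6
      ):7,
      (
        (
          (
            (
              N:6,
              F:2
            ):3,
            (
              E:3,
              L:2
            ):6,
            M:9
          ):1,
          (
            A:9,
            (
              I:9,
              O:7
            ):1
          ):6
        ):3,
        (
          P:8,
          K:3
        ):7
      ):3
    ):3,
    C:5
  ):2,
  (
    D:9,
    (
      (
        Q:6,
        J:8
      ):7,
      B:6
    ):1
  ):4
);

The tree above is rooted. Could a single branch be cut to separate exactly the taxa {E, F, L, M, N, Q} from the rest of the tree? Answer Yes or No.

No

The MRCA of the listed taxa is the root, so the smallest clade containing them is the whole tree.
That clade also contains A, B, C, D, G, H, I, J, K, O, P, which are not in the proposed group, so the group is not monophyletic.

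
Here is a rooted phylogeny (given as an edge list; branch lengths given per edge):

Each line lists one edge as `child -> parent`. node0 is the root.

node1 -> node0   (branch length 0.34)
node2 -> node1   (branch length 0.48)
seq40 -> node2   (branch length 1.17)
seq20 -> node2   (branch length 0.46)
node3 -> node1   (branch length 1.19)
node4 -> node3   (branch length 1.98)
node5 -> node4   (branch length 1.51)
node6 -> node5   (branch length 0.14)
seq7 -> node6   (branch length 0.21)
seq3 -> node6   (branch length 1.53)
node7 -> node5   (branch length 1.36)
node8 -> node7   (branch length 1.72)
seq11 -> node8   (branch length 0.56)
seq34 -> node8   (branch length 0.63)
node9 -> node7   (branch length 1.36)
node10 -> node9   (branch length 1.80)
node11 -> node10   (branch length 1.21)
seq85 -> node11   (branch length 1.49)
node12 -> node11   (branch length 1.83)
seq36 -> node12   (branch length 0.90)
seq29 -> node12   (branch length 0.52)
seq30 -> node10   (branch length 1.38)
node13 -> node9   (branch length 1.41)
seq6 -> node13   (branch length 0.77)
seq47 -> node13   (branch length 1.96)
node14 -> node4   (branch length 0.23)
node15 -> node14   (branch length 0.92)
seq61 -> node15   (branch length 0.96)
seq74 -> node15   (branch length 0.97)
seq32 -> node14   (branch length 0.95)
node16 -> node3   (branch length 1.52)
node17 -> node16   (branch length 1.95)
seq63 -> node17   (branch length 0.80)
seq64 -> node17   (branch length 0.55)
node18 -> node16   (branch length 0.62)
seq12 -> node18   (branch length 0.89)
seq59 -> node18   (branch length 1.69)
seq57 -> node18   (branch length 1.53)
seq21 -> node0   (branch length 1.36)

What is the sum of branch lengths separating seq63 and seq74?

8.37

The path runs seq63 → … → MRCA → … → seq74; the MRCA is the node subtending ((((seq7,seq3),((seq11,seq34),(((seq85,(seq36,seq29)),seq30),(seq6,seq47)))),((seq61,seq74),seq32)),((seq63,seq64),(seq12,seq59,seq57))).
Branch lengths along that path: 0.80 + 1.95 + 1.52 + 1.98 + 0.23 + 0.92 + 0.97 = 8.37.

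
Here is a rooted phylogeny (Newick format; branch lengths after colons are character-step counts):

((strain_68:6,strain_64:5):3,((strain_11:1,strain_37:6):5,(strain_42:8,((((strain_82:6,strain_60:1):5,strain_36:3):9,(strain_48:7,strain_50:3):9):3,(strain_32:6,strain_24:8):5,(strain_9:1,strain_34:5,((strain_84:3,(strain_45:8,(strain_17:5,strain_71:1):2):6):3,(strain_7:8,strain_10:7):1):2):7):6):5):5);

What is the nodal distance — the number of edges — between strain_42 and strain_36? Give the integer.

The MRCA of strain_42 and strain_36 is the node subtending (strain_42,((((strain_82,strain_60),strain_36),(strain_48,strain_50)),(strain_32,strain_24),(strain_9,strain_34,((strain_84,(strain_45,(strain_17,strain_71))),(strain_7,strain_10))))).
From strain_42 up to that node: 1 branch. From strain_36 up to the same node: 4 branches. Total: 1 + 4 = 5.

5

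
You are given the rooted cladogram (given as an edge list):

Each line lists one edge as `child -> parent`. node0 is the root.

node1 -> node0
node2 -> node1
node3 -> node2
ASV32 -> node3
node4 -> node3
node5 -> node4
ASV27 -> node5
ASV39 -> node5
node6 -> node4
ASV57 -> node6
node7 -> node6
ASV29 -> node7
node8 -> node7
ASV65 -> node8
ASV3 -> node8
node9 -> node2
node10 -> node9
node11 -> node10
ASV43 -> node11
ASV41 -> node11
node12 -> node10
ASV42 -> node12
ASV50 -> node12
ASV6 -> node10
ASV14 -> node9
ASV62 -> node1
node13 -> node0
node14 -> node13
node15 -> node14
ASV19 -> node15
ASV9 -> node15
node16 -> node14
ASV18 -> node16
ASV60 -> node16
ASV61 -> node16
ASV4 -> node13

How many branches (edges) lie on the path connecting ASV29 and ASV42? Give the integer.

9

The MRCA of ASV29 and ASV42 is the node subtending ((ASV32,((ASV27,ASV39),(ASV57,(ASV29,(ASV65,ASV3))))),(((ASV43,ASV41),(ASV42,ASV50),ASV6),ASV14)).
From ASV29 up to that node: 5 branches. From ASV42 up to the same node: 4 branches. Total: 5 + 4 = 9.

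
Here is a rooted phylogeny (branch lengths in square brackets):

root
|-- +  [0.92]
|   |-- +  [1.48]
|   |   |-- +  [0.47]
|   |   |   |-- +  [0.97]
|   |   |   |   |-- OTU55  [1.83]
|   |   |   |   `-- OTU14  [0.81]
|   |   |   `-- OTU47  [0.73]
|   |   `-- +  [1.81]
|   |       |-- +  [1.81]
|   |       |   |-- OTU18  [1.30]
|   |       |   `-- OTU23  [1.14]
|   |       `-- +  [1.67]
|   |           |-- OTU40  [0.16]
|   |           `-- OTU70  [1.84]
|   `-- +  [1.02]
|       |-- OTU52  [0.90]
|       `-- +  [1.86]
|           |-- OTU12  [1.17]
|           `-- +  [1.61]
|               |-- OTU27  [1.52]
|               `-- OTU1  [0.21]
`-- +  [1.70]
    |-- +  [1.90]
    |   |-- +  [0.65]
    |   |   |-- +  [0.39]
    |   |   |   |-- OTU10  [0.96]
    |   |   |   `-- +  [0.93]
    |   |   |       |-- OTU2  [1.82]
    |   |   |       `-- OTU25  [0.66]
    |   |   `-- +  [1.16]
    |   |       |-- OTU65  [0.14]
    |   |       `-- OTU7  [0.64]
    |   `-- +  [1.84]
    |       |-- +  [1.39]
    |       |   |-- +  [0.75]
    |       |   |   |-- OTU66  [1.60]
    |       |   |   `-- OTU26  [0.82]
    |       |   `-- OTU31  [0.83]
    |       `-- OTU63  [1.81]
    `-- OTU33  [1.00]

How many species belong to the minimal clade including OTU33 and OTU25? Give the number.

The MRCA of OTU33 and OTU25 is the node subtending ((((OTU10,(OTU2,OTU25)),(OTU65,OTU7)),(((OTU66,OTU26),OTU31),OTU63)),OTU33).
That clade contains 10 terminal taxa: OTU10, OTU2, OTU25, OTU26, OTU31, OTU33, OTU63, OTU65, OTU66, OTU7.

10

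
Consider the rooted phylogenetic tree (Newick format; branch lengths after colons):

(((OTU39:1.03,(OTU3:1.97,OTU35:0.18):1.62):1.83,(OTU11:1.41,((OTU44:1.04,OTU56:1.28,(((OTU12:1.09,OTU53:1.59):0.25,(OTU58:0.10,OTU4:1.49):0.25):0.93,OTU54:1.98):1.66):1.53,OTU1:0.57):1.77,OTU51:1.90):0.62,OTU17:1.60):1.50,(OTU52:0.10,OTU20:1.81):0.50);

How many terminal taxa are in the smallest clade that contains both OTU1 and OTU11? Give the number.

The MRCA of OTU1 and OTU11 is the node subtending (OTU11,((OTU44,OTU56,(((OTU12,OTU53),(OTU58,OTU4)),OTU54)),OTU1),OTU51).
That clade contains 10 terminal taxa: OTU1, OTU11, OTU12, OTU4, OTU44, OTU51, OTU53, OTU54, OTU56, OTU58.

10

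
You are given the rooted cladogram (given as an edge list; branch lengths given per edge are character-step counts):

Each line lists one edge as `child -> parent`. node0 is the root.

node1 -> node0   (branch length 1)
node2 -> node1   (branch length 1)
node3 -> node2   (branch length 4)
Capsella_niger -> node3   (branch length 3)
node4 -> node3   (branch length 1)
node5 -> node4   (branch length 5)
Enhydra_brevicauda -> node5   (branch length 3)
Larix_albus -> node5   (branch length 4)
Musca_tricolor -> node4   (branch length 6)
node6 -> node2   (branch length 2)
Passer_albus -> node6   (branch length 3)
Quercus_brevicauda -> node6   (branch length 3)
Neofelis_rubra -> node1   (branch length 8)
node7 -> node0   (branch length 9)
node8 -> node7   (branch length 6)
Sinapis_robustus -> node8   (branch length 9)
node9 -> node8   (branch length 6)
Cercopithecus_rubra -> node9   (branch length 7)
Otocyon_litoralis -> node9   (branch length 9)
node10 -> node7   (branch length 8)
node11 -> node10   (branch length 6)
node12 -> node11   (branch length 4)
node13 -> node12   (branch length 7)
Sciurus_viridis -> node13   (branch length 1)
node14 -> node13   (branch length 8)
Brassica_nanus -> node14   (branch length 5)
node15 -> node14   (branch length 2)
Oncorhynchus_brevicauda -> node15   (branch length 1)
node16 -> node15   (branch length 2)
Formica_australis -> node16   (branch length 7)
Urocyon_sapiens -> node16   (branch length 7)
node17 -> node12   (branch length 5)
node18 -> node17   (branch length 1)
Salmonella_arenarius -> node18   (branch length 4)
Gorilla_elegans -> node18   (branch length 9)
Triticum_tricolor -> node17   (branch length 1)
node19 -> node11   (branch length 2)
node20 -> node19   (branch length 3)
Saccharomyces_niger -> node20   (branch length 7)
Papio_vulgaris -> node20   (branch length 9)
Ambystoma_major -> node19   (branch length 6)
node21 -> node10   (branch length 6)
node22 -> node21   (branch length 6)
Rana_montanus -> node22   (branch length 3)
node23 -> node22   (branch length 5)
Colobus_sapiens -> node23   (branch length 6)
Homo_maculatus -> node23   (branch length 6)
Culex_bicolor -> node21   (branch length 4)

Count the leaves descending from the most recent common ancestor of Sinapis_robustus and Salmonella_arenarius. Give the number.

The MRCA of Sinapis_robustus and Salmonella_arenarius is the node subtending ((Sinapis_robustus,(Cercopithecus_rubra,Otocyon_litoralis)),((((Sciurus_viridis,(Brassica_nanus,(Oncorhynchus_brevicauda,(Formica_australis,Urocyon_sapiens)))),((Salmonella_arenarius,Gorilla_elegans),Triticum_tricolor)),((Saccharomyces_niger,Papio_vulgaris),Ambystoma_major)),((Rana_montanus,(Colobus_sapiens,Homo_maculatus)),Culex_bicolor))).
That clade contains 18 terminal taxa: Ambystoma_major, Brassica_nanus, Cercopithecus_rubra, Colobus_sapiens, Culex_bicolor, Formica_australis, Gorilla_elegans, Homo_maculatus, Oncorhynchus_brevicauda, Otocyon_litoralis, Papio_vulgaris, Rana_montanus, Saccharomyces_niger, Salmonella_arenarius, Sciurus_viridis, Sinapis_robustus, Triticum_tricolor, Urocyon_sapiens.

18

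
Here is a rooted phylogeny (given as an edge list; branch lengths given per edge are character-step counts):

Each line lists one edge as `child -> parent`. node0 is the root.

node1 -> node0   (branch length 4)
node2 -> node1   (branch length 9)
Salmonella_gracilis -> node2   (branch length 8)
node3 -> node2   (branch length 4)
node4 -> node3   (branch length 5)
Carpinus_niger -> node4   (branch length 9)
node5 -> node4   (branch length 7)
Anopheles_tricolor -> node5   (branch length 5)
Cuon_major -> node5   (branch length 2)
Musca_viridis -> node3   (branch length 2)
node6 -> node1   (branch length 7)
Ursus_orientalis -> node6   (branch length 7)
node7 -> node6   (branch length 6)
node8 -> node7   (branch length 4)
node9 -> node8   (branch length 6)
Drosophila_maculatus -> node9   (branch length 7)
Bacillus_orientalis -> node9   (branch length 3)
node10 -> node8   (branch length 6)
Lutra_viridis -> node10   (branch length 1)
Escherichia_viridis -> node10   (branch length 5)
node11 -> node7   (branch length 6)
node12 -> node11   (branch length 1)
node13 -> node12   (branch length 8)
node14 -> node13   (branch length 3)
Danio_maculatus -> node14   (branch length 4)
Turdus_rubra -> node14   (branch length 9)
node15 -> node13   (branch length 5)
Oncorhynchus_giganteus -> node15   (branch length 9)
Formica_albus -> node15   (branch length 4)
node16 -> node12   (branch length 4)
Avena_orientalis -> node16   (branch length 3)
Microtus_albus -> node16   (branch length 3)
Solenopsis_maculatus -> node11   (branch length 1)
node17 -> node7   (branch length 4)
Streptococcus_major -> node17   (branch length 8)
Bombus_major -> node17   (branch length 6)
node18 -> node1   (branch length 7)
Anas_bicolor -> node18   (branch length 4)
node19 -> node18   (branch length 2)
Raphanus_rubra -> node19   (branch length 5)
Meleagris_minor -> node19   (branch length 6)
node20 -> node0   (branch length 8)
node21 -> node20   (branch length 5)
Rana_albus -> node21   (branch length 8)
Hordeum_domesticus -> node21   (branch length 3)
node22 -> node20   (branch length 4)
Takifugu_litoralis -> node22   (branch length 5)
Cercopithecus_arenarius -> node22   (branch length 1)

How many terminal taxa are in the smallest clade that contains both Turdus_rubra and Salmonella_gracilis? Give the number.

The MRCA of Turdus_rubra and Salmonella_gracilis is the node subtending ((Salmonella_gracilis,((Carpinus_niger,(Anopheles_tricolor,Cuon_major)),Musca_viridis)),(Ursus_orientalis,(((Drosophila_maculatus,Bacillus_orientalis),(Lutra_viridis,Escherichia_viridis)),((((Danio_maculatus,Turdus_rubra),(Oncorhynchus_giganteus,Formica_albus)),(Avena_orientalis,Microtus_albus)),Solenopsis_maculatus),(Streptococcus_major,Bombus_major))),(Anas_bicolor,(Raphanus_rubra,Meleagris_minor))).
That clade contains 22 terminal taxa: Anas_bicolor, Anopheles_tricolor, Avena_orientalis, Bacillus_orientalis, Bombus_major, Carpinus_niger, Cuon_major, Danio_maculatus, Drosophila_maculatus, Escherichia_viridis, Formica_albus, Lutra_viridis, Meleagris_minor, Microtus_albus, Musca_viridis, Oncorhynchus_giganteus, Raphanus_rubra, Salmonella_gracilis, Solenopsis_maculatus, Streptococcus_major, Turdus_rubra, Ursus_orientalis.

22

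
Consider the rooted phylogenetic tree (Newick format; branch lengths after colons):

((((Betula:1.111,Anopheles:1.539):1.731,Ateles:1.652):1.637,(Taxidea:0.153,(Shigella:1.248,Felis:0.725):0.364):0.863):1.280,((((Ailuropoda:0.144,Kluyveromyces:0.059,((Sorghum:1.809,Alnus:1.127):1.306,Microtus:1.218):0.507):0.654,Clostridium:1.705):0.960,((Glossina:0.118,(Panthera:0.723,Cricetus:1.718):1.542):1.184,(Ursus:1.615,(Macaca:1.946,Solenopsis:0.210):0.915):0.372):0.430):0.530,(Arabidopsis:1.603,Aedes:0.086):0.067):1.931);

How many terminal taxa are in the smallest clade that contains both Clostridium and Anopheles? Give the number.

20

The MRCA of Clostridium and Anopheles is the root, so the clade is the entire tree.
That clade contains 20 terminal taxa: Aedes, Ailuropoda, Alnus, Anopheles, Arabidopsis, Ateles, Betula, Clostridium, Cricetus, Felis, Glossina, Kluyveromyces, Macaca, Microtus, Panthera, Shigella, Solenopsis, Sorghum, Taxidea, Ursus.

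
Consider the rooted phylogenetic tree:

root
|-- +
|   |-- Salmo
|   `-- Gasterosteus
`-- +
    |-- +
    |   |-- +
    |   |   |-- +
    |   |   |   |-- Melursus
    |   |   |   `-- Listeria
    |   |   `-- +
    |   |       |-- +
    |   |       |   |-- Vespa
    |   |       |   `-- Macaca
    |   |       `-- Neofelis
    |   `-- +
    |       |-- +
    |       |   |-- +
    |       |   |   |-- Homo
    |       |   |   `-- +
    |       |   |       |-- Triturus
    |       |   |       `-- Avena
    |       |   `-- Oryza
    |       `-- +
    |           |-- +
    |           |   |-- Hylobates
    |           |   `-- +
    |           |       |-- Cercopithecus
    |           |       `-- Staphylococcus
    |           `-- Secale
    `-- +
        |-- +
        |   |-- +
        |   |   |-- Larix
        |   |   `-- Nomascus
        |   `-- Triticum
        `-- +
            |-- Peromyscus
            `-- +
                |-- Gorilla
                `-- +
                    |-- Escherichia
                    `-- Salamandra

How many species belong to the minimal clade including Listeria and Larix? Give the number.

20

The MRCA of Listeria and Larix is the node subtending ((((Melursus,Listeria),((Vespa,Macaca),Neofelis)),(((Homo,(Triturus,Avena)),Oryza),((Hylobates,(Cercopithecus,Staphylococcus)),Secale))),(((Larix,Nomascus),Triticum),(Peromyscus,(Gorilla,(Escherichia,Salamandra))))).
That clade contains 20 terminal taxa: Avena, Cercopithecus, Escherichia, Gorilla, Homo, Hylobates, Larix, Listeria, Macaca, Melursus, Neofelis, Nomascus, Oryza, Peromyscus, Salamandra, Secale, Staphylococcus, Triticum, Triturus, Vespa.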